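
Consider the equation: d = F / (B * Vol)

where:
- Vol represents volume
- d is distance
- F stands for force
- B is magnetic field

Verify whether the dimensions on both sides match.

No

Vol (volume) has dimensions [L^3].
d (distance) has dimensions [L].
F (force) has dimensions [L M T^-2].
B (magnetic field) has dimensions [I^-1 M T^-2].

Left side: [L]
Right side: [I L^-2]

The two sides have different dimensions, so the equation is NOT dimensionally consistent.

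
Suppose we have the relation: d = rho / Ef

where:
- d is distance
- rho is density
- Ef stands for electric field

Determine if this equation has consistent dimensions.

No

d (distance) has dimensions [L].
rho (density) has dimensions [L^-3 M].
Ef (electric field) has dimensions [I^-1 L M T^-3].

Left side: [L]
Right side: [I L^-4 T^3]

The two sides have different dimensions, so the equation is NOT dimensionally consistent.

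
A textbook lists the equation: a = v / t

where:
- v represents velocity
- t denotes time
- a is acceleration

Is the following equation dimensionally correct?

Yes

v (velocity) has dimensions [L T^-1].
t (time) has dimensions [T].
a (acceleration) has dimensions [L T^-2].

Left side: [L T^-2]
Right side: [L T^-2]

Both sides have the same dimensions, so the equation is dimensionally consistent.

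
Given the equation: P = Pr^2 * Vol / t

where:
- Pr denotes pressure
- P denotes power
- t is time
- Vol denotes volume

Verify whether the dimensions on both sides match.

No

Pr (pressure) has dimensions [L^-1 M T^-2].
P (power) has dimensions [L^2 M T^-3].
t (time) has dimensions [T].
Vol (volume) has dimensions [L^3].

Left side: [L^2 M T^-3]
Right side: [L M^2 T^-5]

The two sides have different dimensions, so the equation is NOT dimensionally consistent.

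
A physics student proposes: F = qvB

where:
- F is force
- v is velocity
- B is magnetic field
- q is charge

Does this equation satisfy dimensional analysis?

Yes

F (force) has dimensions [L M T^-2].
v (velocity) has dimensions [L T^-1].
B (magnetic field) has dimensions [I^-1 M T^-2].
q (charge) has dimensions [I T].

Left side: [L M T^-2]
Right side: [L M T^-2]

Both sides have the same dimensions, so the equation is dimensionally consistent.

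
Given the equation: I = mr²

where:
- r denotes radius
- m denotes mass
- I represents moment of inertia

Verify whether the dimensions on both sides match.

Yes

r (radius) has dimensions [L].
m (mass) has dimensions [M].
I (moment of inertia) has dimensions [L^2 M].

Left side: [L^2 M]
Right side: [L^2 M]

Both sides have the same dimensions, so the equation is dimensionally consistent.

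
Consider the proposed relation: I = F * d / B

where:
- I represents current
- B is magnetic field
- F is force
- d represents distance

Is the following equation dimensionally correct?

No

I (current) has dimensions [I].
B (magnetic field) has dimensions [I^-1 M T^-2].
F (force) has dimensions [L M T^-2].
d (distance) has dimensions [L].

Left side: [I]
Right side: [I L^2]

The two sides have different dimensions, so the equation is NOT dimensionally consistent.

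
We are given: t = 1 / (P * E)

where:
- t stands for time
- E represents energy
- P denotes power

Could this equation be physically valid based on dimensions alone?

No

t (time) has dimensions [T].
E (energy) has dimensions [L^2 M T^-2].
P (power) has dimensions [L^2 M T^-3].

Left side: [T]
Right side: [L^-4 M^-2 T^5]

The two sides have different dimensions, so the equation is NOT dimensionally consistent.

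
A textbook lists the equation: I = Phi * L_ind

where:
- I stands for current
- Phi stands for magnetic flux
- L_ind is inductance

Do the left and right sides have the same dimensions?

No

I (current) has dimensions [I].
Phi (magnetic flux) has dimensions [I^-1 L^2 M T^-2].
L_ind (inductance) has dimensions [I^-2 L^2 M T^-2].

Left side: [I]
Right side: [I^-3 L^4 M^2 T^-4]

The two sides have different dimensions, so the equation is NOT dimensionally consistent.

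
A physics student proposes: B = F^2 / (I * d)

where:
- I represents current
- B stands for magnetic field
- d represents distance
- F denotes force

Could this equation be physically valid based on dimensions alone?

No

I (current) has dimensions [I].
B (magnetic field) has dimensions [I^-1 M T^-2].
d (distance) has dimensions [L].
F (force) has dimensions [L M T^-2].

Left side: [I^-1 M T^-2]
Right side: [I^-1 L M^2 T^-4]

The two sides have different dimensions, so the equation is NOT dimensionally consistent.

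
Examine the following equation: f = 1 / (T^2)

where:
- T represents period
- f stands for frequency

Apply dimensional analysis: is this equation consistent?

No

T (period) has dimensions [T].
f (frequency) has dimensions [T^-1].

Left side: [T^-1]
Right side: [T^-2]

The two sides have different dimensions, so the equation is NOT dimensionally consistent.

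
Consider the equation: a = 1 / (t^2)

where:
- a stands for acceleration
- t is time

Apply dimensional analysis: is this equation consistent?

No

a (acceleration) has dimensions [L T^-2].
t (time) has dimensions [T].

Left side: [L T^-2]
Right side: [T^-2]

The two sides have different dimensions, so the equation is NOT dimensionally consistent.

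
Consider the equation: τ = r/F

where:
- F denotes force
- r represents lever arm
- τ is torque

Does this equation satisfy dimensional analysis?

No

F (force) has dimensions [L M T^-2].
r (lever arm) has dimensions [L].
τ (torque) has dimensions [L^2 M T^-2].

Left side: [L^2 M T^-2]
Right side: [M^-1 T^2]

The two sides have different dimensions, so the equation is NOT dimensionally consistent.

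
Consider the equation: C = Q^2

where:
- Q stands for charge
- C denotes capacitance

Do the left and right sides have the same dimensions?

No

Q (charge) has dimensions [I T].
C (capacitance) has dimensions [I^2 L^-2 M^-1 T^4].

Left side: [I^2 L^-2 M^-1 T^4]
Right side: [I^2 T^2]

The two sides have different dimensions, so the equation is NOT dimensionally consistent.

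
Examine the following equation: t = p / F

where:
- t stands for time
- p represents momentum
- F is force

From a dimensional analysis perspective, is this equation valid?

Yes

t (time) has dimensions [T].
p (momentum) has dimensions [L M T^-1].
F (force) has dimensions [L M T^-2].

Left side: [T]
Right side: [T]

Both sides have the same dimensions, so the equation is dimensionally consistent.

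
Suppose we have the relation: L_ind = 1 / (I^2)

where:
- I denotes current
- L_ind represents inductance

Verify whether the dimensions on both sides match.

No

I (current) has dimensions [I].
L_ind (inductance) has dimensions [I^-2 L^2 M T^-2].

Left side: [I^-2 L^2 M T^-2]
Right side: [I^-2]

The two sides have different dimensions, so the equation is NOT dimensionally consistent.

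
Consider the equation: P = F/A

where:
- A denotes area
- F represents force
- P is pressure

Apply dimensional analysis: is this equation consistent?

Yes

A (area) has dimensions [L^2].
F (force) has dimensions [L M T^-2].
P (pressure) has dimensions [L^-1 M T^-2].

Left side: [L^-1 M T^-2]
Right side: [L^-1 M T^-2]

Both sides have the same dimensions, so the equation is dimensionally consistent.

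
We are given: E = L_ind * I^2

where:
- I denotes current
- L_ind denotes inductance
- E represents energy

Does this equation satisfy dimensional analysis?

Yes

I (current) has dimensions [I].
L_ind (inductance) has dimensions [I^-2 L^2 M T^-2].
E (energy) has dimensions [L^2 M T^-2].

Left side: [L^2 M T^-2]
Right side: [L^2 M T^-2]

Both sides have the same dimensions, so the equation is dimensionally consistent.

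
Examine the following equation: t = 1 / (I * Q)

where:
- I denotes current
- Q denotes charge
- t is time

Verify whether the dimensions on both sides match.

No

I (current) has dimensions [I].
Q (charge) has dimensions [I T].
t (time) has dimensions [T].

Left side: [T]
Right side: [I^-2 T^-1]

The two sides have different dimensions, so the equation is NOT dimensionally consistent.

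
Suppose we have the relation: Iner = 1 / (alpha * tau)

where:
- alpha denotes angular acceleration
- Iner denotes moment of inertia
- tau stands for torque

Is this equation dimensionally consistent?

No

alpha (angular acceleration) has dimensions [T^-2].
Iner (moment of inertia) has dimensions [L^2 M].
tau (torque) has dimensions [L^2 M T^-2].

Left side: [L^2 M]
Right side: [L^-2 M^-1 T^4]

The two sides have different dimensions, so the equation is NOT dimensionally consistent.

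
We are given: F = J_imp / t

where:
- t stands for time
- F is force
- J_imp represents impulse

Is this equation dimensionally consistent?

Yes

t (time) has dimensions [T].
F (force) has dimensions [L M T^-2].
J_imp (impulse) has dimensions [L M T^-1].

Left side: [L M T^-2]
Right side: [L M T^-2]

Both sides have the same dimensions, so the equation is dimensionally consistent.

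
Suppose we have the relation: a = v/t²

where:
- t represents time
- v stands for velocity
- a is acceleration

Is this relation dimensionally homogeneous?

No

t (time) has dimensions [T].
v (velocity) has dimensions [L T^-1].
a (acceleration) has dimensions [L T^-2].

Left side: [L T^-2]
Right side: [L T^-3]

The two sides have different dimensions, so the equation is NOT dimensionally consistent.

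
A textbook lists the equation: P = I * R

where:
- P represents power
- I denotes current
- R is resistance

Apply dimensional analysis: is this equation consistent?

No

P (power) has dimensions [L^2 M T^-3].
I (current) has dimensions [I].
R (resistance) has dimensions [I^-2 L^2 M T^-3].

Left side: [L^2 M T^-3]
Right side: [I^-1 L^2 M T^-3]

The two sides have different dimensions, so the equation is NOT dimensionally consistent.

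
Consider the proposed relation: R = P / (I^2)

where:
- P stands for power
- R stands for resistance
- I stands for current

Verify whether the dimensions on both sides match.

Yes

P (power) has dimensions [L^2 M T^-3].
R (resistance) has dimensions [I^-2 L^2 M T^-3].
I (current) has dimensions [I].

Left side: [I^-2 L^2 M T^-3]
Right side: [I^-2 L^2 M T^-3]

Both sides have the same dimensions, so the equation is dimensionally consistent.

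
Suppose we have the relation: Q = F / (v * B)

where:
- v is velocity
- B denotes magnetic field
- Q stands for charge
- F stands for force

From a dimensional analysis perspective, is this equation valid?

Yes

v (velocity) has dimensions [L T^-1].
B (magnetic field) has dimensions [I^-1 M T^-2].
Q (charge) has dimensions [I T].
F (force) has dimensions [L M T^-2].

Left side: [I T]
Right side: [I T]

Both sides have the same dimensions, so the equation is dimensionally consistent.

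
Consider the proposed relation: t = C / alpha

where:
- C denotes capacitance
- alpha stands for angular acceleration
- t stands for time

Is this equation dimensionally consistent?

No

C (capacitance) has dimensions [I^2 L^-2 M^-1 T^4].
alpha (angular acceleration) has dimensions [T^-2].
t (time) has dimensions [T].

Left side: [T]
Right side: [I^2 L^-2 M^-1 T^6]

The two sides have different dimensions, so the equation is NOT dimensionally consistent.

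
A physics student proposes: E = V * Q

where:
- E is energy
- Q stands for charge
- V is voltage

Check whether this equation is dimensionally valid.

Yes

E (energy) has dimensions [L^2 M T^-2].
Q (charge) has dimensions [I T].
V (voltage) has dimensions [I^-1 L^2 M T^-3].

Left side: [L^2 M T^-2]
Right side: [L^2 M T^-2]

Both sides have the same dimensions, so the equation is dimensionally consistent.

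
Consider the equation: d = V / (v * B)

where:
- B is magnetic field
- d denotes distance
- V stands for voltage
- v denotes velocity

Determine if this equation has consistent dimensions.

Yes

B (magnetic field) has dimensions [I^-1 M T^-2].
d (distance) has dimensions [L].
V (voltage) has dimensions [I^-1 L^2 M T^-3].
v (velocity) has dimensions [L T^-1].

Left side: [L]
Right side: [L]

Both sides have the same dimensions, so the equation is dimensionally consistent.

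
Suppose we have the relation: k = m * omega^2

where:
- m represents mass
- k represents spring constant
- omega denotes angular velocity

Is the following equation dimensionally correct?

Yes

m (mass) has dimensions [M].
k (spring constant) has dimensions [M T^-2].
omega (angular velocity) has dimensions [T^-1].

Left side: [M T^-2]
Right side: [M T^-2]

Both sides have the same dimensions, so the equation is dimensionally consistent.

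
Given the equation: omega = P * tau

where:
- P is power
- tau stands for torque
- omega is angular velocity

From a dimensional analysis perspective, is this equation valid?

No

P (power) has dimensions [L^2 M T^-3].
tau (torque) has dimensions [L^2 M T^-2].
omega (angular velocity) has dimensions [T^-1].

Left side: [T^-1]
Right side: [L^4 M^2 T^-5]

The two sides have different dimensions, so the equation is NOT dimensionally consistent.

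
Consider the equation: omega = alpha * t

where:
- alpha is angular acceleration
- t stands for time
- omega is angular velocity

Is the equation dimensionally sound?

Yes

alpha (angular acceleration) has dimensions [T^-2].
t (time) has dimensions [T].
omega (angular velocity) has dimensions [T^-1].

Left side: [T^-1]
Right side: [T^-1]

Both sides have the same dimensions, so the equation is dimensionally consistent.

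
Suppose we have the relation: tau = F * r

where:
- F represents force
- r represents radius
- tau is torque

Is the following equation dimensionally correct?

Yes

F (force) has dimensions [L M T^-2].
r (radius) has dimensions [L].
tau (torque) has dimensions [L^2 M T^-2].

Left side: [L^2 M T^-2]
Right side: [L^2 M T^-2]

Both sides have the same dimensions, so the equation is dimensionally consistent.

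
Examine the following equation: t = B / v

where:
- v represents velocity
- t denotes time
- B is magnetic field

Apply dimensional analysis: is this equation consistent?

No

v (velocity) has dimensions [L T^-1].
t (time) has dimensions [T].
B (magnetic field) has dimensions [I^-1 M T^-2].

Left side: [T]
Right side: [I^-1 L^-1 M T^-1]

The two sides have different dimensions, so the equation is NOT dimensionally consistent.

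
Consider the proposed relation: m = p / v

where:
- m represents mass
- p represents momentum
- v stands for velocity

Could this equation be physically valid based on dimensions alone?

Yes

m (mass) has dimensions [M].
p (momentum) has dimensions [L M T^-1].
v (velocity) has dimensions [L T^-1].

Left side: [M]
Right side: [M]

Both sides have the same dimensions, so the equation is dimensionally consistent.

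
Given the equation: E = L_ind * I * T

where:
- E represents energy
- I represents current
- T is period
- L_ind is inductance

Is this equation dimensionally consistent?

No

E (energy) has dimensions [L^2 M T^-2].
I (current) has dimensions [I].
T (period) has dimensions [T].
L_ind (inductance) has dimensions [I^-2 L^2 M T^-2].

Left side: [L^2 M T^-2]
Right side: [I^-1 L^2 M T^-1]

The two sides have different dimensions, so the equation is NOT dimensionally consistent.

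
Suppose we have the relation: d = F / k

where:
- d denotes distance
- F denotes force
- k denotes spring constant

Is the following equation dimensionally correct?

Yes

d (distance) has dimensions [L].
F (force) has dimensions [L M T^-2].
k (spring constant) has dimensions [M T^-2].

Left side: [L]
Right side: [L]

Both sides have the same dimensions, so the equation is dimensionally consistent.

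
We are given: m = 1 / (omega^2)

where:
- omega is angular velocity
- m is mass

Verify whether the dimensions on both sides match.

No

omega (angular velocity) has dimensions [T^-1].
m (mass) has dimensions [M].

Left side: [M]
Right side: [T^2]

The two sides have different dimensions, so the equation is NOT dimensionally consistent.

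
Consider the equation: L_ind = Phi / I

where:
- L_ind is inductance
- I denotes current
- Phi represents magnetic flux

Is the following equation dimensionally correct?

Yes

L_ind (inductance) has dimensions [I^-2 L^2 M T^-2].
I (current) has dimensions [I].
Phi (magnetic flux) has dimensions [I^-1 L^2 M T^-2].

Left side: [I^-2 L^2 M T^-2]
Right side: [I^-2 L^2 M T^-2]

Both sides have the same dimensions, so the equation is dimensionally consistent.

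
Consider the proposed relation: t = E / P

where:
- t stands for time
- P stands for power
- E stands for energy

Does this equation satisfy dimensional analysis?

Yes

t (time) has dimensions [T].
P (power) has dimensions [L^2 M T^-3].
E (energy) has dimensions [L^2 M T^-2].

Left side: [T]
Right side: [T]

Both sides have the same dimensions, so the equation is dimensionally consistent.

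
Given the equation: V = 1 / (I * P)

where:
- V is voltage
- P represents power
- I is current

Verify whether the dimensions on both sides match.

No

V (voltage) has dimensions [I^-1 L^2 M T^-3].
P (power) has dimensions [L^2 M T^-3].
I (current) has dimensions [I].

Left side: [I^-1 L^2 M T^-3]
Right side: [I^-1 L^-2 M^-1 T^3]

The two sides have different dimensions, so the equation is NOT dimensionally consistent.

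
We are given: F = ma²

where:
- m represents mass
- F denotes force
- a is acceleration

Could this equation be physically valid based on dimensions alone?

No

m (mass) has dimensions [M].
F (force) has dimensions [L M T^-2].
a (acceleration) has dimensions [L T^-2].

Left side: [L M T^-2]
Right side: [L^2 M T^-4]

The two sides have different dimensions, so the equation is NOT dimensionally consistent.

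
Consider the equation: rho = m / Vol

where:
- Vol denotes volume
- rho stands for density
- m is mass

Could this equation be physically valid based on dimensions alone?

Yes

Vol (volume) has dimensions [L^3].
rho (density) has dimensions [L^-3 M].
m (mass) has dimensions [M].

Left side: [L^-3 M]
Right side: [L^-3 M]

Both sides have the same dimensions, so the equation is dimensionally consistent.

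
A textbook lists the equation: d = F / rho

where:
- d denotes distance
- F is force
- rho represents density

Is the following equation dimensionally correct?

No

d (distance) has dimensions [L].
F (force) has dimensions [L M T^-2].
rho (density) has dimensions [L^-3 M].

Left side: [L]
Right side: [L^4 T^-2]

The two sides have different dimensions, so the equation is NOT dimensionally consistent.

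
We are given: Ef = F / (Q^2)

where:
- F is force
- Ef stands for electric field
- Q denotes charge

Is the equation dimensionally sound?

No

F (force) has dimensions [L M T^-2].
Ef (electric field) has dimensions [I^-1 L M T^-3].
Q (charge) has dimensions [I T].

Left side: [I^-1 L M T^-3]
Right side: [I^-2 L M T^-4]

The two sides have different dimensions, so the equation is NOT dimensionally consistent.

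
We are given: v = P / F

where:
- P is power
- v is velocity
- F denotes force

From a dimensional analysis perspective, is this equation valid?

Yes

P (power) has dimensions [L^2 M T^-3].
v (velocity) has dimensions [L T^-1].
F (force) has dimensions [L M T^-2].

Left side: [L T^-1]
Right side: [L T^-1]

Both sides have the same dimensions, so the equation is dimensionally consistent.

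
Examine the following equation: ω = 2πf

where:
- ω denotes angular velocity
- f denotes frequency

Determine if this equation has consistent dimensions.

Yes

ω (angular velocity) has dimensions [T^-1].
f (frequency) has dimensions [T^-1].

Left side: [T^-1]
Right side: [T^-1]

Both sides have the same dimensions, so the equation is dimensionally consistent.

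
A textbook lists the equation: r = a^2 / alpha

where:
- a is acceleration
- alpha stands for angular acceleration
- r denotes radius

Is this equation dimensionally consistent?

No

a (acceleration) has dimensions [L T^-2].
alpha (angular acceleration) has dimensions [T^-2].
r (radius) has dimensions [L].

Left side: [L]
Right side: [L^2 T^-2]

The two sides have different dimensions, so the equation is NOT dimensionally consistent.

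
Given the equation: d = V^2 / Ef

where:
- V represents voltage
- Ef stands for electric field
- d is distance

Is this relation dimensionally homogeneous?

No

V (voltage) has dimensions [I^-1 L^2 M T^-3].
Ef (electric field) has dimensions [I^-1 L M T^-3].
d (distance) has dimensions [L].

Left side: [L]
Right side: [I^-1 L^3 M T^-3]

The two sides have different dimensions, so the equation is NOT dimensionally consistent.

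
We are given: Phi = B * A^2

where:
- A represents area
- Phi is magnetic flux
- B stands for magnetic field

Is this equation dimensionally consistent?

No

A (area) has dimensions [L^2].
Phi (magnetic flux) has dimensions [I^-1 L^2 M T^-2].
B (magnetic field) has dimensions [I^-1 M T^-2].

Left side: [I^-1 L^2 M T^-2]
Right side: [I^-1 L^4 M T^-2]

The two sides have different dimensions, so the equation is NOT dimensionally consistent.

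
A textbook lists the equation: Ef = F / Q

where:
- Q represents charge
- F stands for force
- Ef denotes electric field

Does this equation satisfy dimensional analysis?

Yes

Q (charge) has dimensions [I T].
F (force) has dimensions [L M T^-2].
Ef (electric field) has dimensions [I^-1 L M T^-3].

Left side: [I^-1 L M T^-3]
Right side: [I^-1 L M T^-3]

Both sides have the same dimensions, so the equation is dimensionally consistent.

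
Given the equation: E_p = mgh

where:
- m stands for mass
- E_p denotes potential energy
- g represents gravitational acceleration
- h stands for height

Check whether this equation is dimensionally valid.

Yes

m (mass) has dimensions [M].
E_p (potential energy) has dimensions [L^2 M T^-2].
g (gravitational acceleration) has dimensions [L T^-2].
h (height) has dimensions [L].

Left side: [L^2 M T^-2]
Right side: [L^2 M T^-2]

Both sides have the same dimensions, so the equation is dimensionally consistent.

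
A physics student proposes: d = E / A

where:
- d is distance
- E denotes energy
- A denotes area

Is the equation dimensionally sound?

No

d (distance) has dimensions [L].
E (energy) has dimensions [L^2 M T^-2].
A (area) has dimensions [L^2].

Left side: [L]
Right side: [M T^-2]

The two sides have different dimensions, so the equation is NOT dimensionally consistent.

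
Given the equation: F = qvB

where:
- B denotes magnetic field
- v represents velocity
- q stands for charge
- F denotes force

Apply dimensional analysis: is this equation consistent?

Yes

B (magnetic field) has dimensions [I^-1 M T^-2].
v (velocity) has dimensions [L T^-1].
q (charge) has dimensions [I T].
F (force) has dimensions [L M T^-2].

Left side: [L M T^-2]
Right side: [L M T^-2]

Both sides have the same dimensions, so the equation is dimensionally consistent.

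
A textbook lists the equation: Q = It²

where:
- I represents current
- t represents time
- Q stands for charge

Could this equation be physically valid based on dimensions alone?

No

I (current) has dimensions [I].
t (time) has dimensions [T].
Q (charge) has dimensions [I T].

Left side: [I T]
Right side: [I T^2]

The two sides have different dimensions, so the equation is NOT dimensionally consistent.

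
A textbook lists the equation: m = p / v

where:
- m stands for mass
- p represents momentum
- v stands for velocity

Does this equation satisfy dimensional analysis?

Yes

m (mass) has dimensions [M].
p (momentum) has dimensions [L M T^-1].
v (velocity) has dimensions [L T^-1].

Left side: [M]
Right side: [M]

Both sides have the same dimensions, so the equation is dimensionally consistent.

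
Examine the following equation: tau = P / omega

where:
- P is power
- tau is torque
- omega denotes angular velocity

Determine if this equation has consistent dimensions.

Yes

P (power) has dimensions [L^2 M T^-3].
tau (torque) has dimensions [L^2 M T^-2].
omega (angular velocity) has dimensions [T^-1].

Left side: [L^2 M T^-2]
Right side: [L^2 M T^-2]

Both sides have the same dimensions, so the equation is dimensionally consistent.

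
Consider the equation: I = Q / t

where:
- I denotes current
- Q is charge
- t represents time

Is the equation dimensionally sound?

Yes

I (current) has dimensions [I].
Q (charge) has dimensions [I T].
t (time) has dimensions [T].

Left side: [I]
Right side: [I]

Both sides have the same dimensions, so the equation is dimensionally consistent.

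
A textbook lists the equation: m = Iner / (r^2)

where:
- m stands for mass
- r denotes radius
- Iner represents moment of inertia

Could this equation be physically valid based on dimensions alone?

Yes

m (mass) has dimensions [M].
r (radius) has dimensions [L].
Iner (moment of inertia) has dimensions [L^2 M].

Left side: [M]
Right side: [M]

Both sides have the same dimensions, so the equation is dimensionally consistent.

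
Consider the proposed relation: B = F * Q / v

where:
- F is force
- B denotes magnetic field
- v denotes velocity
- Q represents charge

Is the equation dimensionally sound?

No

F (force) has dimensions [L M T^-2].
B (magnetic field) has dimensions [I^-1 M T^-2].
v (velocity) has dimensions [L T^-1].
Q (charge) has dimensions [I T].

Left side: [I^-1 M T^-2]
Right side: [I M]

The two sides have different dimensions, so the equation is NOT dimensionally consistent.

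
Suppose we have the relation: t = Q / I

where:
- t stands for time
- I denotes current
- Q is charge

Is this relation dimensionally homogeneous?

Yes

t (time) has dimensions [T].
I (current) has dimensions [I].
Q (charge) has dimensions [I T].

Left side: [T]
Right side: [T]

Both sides have the same dimensions, so the equation is dimensionally consistent.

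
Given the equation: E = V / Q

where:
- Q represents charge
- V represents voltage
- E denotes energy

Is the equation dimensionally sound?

No

Q (charge) has dimensions [I T].
V (voltage) has dimensions [I^-1 L^2 M T^-3].
E (energy) has dimensions [L^2 M T^-2].

Left side: [L^2 M T^-2]
Right side: [I^-2 L^2 M T^-4]

The two sides have different dimensions, so the equation is NOT dimensionally consistent.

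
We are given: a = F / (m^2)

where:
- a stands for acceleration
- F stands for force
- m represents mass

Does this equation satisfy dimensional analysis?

No

a (acceleration) has dimensions [L T^-2].
F (force) has dimensions [L M T^-2].
m (mass) has dimensions [M].

Left side: [L T^-2]
Right side: [L M^-1 T^-2]

The two sides have different dimensions, so the equation is NOT dimensionally consistent.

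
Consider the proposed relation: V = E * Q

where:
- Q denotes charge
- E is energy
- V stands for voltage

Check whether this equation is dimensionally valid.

No

Q (charge) has dimensions [I T].
E (energy) has dimensions [L^2 M T^-2].
V (voltage) has dimensions [I^-1 L^2 M T^-3].

Left side: [I^-1 L^2 M T^-3]
Right side: [I L^2 M T^-1]

The two sides have different dimensions, so the equation is NOT dimensionally consistent.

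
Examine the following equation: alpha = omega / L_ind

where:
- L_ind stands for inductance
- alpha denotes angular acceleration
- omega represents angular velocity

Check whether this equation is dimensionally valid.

No

L_ind (inductance) has dimensions [I^-2 L^2 M T^-2].
alpha (angular acceleration) has dimensions [T^-2].
omega (angular velocity) has dimensions [T^-1].

Left side: [T^-2]
Right side: [I^2 L^-2 M^-1 T]

The two sides have different dimensions, so the equation is NOT dimensionally consistent.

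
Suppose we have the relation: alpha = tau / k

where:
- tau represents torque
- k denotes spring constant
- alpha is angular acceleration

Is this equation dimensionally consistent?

No

tau (torque) has dimensions [L^2 M T^-2].
k (spring constant) has dimensions [M T^-2].
alpha (angular acceleration) has dimensions [T^-2].

Left side: [T^-2]
Right side: [L^2]

The two sides have different dimensions, so the equation is NOT dimensionally consistent.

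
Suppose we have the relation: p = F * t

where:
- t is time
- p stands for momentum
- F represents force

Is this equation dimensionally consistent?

Yes

t (time) has dimensions [T].
p (momentum) has dimensions [L M T^-1].
F (force) has dimensions [L M T^-2].

Left side: [L M T^-1]
Right side: [L M T^-1]

Both sides have the same dimensions, so the equation is dimensionally consistent.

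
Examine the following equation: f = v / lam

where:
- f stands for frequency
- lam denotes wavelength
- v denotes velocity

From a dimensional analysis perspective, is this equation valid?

Yes

f (frequency) has dimensions [T^-1].
lam (wavelength) has dimensions [L].
v (velocity) has dimensions [L T^-1].

Left side: [T^-1]
Right side: [T^-1]

Both sides have the same dimensions, so the equation is dimensionally consistent.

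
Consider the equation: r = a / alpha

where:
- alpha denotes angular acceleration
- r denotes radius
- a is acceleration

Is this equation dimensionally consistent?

Yes

alpha (angular acceleration) has dimensions [T^-2].
r (radius) has dimensions [L].
a (acceleration) has dimensions [L T^-2].

Left side: [L]
Right side: [L]

Both sides have the same dimensions, so the equation is dimensionally consistent.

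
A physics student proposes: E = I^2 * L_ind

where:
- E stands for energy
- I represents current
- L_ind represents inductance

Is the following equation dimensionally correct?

Yes

E (energy) has dimensions [L^2 M T^-2].
I (current) has dimensions [I].
L_ind (inductance) has dimensions [I^-2 L^2 M T^-2].

Left side: [L^2 M T^-2]
Right side: [L^2 M T^-2]

Both sides have the same dimensions, so the equation is dimensionally consistent.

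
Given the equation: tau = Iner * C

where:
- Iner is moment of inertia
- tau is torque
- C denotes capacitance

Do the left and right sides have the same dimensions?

No

Iner (moment of inertia) has dimensions [L^2 M].
tau (torque) has dimensions [L^2 M T^-2].
C (capacitance) has dimensions [I^2 L^-2 M^-1 T^4].

Left side: [L^2 M T^-2]
Right side: [I^2 T^4]

The two sides have different dimensions, so the equation is NOT dimensionally consistent.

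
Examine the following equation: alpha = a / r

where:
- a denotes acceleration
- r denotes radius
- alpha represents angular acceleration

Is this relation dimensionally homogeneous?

Yes

a (acceleration) has dimensions [L T^-2].
r (radius) has dimensions [L].
alpha (angular acceleration) has dimensions [T^-2].

Left side: [T^-2]
Right side: [T^-2]

Both sides have the same dimensions, so the equation is dimensionally consistent.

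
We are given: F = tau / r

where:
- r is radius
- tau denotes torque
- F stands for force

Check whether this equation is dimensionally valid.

Yes

r (radius) has dimensions [L].
tau (torque) has dimensions [L^2 M T^-2].
F (force) has dimensions [L M T^-2].

Left side: [L M T^-2]
Right side: [L M T^-2]

Both sides have the same dimensions, so the equation is dimensionally consistent.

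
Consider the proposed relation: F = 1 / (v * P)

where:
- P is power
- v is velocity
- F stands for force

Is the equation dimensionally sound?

No

P (power) has dimensions [L^2 M T^-3].
v (velocity) has dimensions [L T^-1].
F (force) has dimensions [L M T^-2].

Left side: [L M T^-2]
Right side: [L^-3 M^-1 T^4]

The two sides have different dimensions, so the equation is NOT dimensionally consistent.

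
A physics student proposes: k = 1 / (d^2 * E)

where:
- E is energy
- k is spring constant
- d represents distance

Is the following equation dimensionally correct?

No

E (energy) has dimensions [L^2 M T^-2].
k (spring constant) has dimensions [M T^-2].
d (distance) has dimensions [L].

Left side: [M T^-2]
Right side: [L^-4 M^-1 T^2]

The two sides have different dimensions, so the equation is NOT dimensionally consistent.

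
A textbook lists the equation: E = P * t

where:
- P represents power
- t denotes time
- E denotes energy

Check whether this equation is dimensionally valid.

Yes

P (power) has dimensions [L^2 M T^-3].
t (time) has dimensions [T].
E (energy) has dimensions [L^2 M T^-2].

Left side: [L^2 M T^-2]
Right side: [L^2 M T^-2]

Both sides have the same dimensions, so the equation is dimensionally consistent.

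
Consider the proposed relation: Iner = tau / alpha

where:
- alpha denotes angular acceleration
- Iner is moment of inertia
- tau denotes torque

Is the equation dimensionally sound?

Yes

alpha (angular acceleration) has dimensions [T^-2].
Iner (moment of inertia) has dimensions [L^2 M].
tau (torque) has dimensions [L^2 M T^-2].

Left side: [L^2 M]
Right side: [L^2 M]

Both sides have the same dimensions, so the equation is dimensionally consistent.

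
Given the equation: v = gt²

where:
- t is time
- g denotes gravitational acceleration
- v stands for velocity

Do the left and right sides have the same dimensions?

No

t (time) has dimensions [T].
g (gravitational acceleration) has dimensions [L T^-2].
v (velocity) has dimensions [L T^-1].

Left side: [L T^-1]
Right side: [L]

The two sides have different dimensions, so the equation is NOT dimensionally consistent.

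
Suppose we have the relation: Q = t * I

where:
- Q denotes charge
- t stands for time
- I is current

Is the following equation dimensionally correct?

Yes

Q (charge) has dimensions [I T].
t (time) has dimensions [T].
I (current) has dimensions [I].

Left side: [I T]
Right side: [I T]

Both sides have the same dimensions, so the equation is dimensionally consistent.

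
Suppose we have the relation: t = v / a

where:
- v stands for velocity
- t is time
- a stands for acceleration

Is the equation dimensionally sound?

Yes

v (velocity) has dimensions [L T^-1].
t (time) has dimensions [T].
a (acceleration) has dimensions [L T^-2].

Left side: [T]
Right side: [T]

Both sides have the same dimensions, so the equation is dimensionally consistent.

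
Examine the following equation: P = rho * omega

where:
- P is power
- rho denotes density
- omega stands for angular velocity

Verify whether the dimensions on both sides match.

No

P (power) has dimensions [L^2 M T^-3].
rho (density) has dimensions [L^-3 M].
omega (angular velocity) has dimensions [T^-1].

Left side: [L^2 M T^-3]
Right side: [L^-3 M T^-1]

The two sides have different dimensions, so the equation is NOT dimensionally consistent.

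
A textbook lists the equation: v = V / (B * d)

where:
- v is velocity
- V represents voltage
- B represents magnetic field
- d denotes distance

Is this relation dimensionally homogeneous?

Yes

v (velocity) has dimensions [L T^-1].
V (voltage) has dimensions [I^-1 L^2 M T^-3].
B (magnetic field) has dimensions [I^-1 M T^-2].
d (distance) has dimensions [L].

Left side: [L T^-1]
Right side: [L T^-1]

Both sides have the same dimensions, so the equation is dimensionally consistent.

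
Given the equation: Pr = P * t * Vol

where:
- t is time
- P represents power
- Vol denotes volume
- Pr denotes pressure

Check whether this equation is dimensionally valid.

No

t (time) has dimensions [T].
P (power) has dimensions [L^2 M T^-3].
Vol (volume) has dimensions [L^3].
Pr (pressure) has dimensions [L^-1 M T^-2].

Left side: [L^-1 M T^-2]
Right side: [L^5 M T^-2]

The two sides have different dimensions, so the equation is NOT dimensionally consistent.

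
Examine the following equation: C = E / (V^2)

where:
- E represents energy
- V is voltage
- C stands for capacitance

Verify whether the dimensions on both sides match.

Yes

E (energy) has dimensions [L^2 M T^-2].
V (voltage) has dimensions [I^-1 L^2 M T^-3].
C (capacitance) has dimensions [I^2 L^-2 M^-1 T^4].

Left side: [I^2 L^-2 M^-1 T^4]
Right side: [I^2 L^-2 M^-1 T^4]

Both sides have the same dimensions, so the equation is dimensionally consistent.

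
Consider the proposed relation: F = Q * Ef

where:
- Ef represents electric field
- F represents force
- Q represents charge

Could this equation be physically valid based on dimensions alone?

Yes

Ef (electric field) has dimensions [I^-1 L M T^-3].
F (force) has dimensions [L M T^-2].
Q (charge) has dimensions [I T].

Left side: [L M T^-2]
Right side: [L M T^-2]

Both sides have the same dimensions, so the equation is dimensionally consistent.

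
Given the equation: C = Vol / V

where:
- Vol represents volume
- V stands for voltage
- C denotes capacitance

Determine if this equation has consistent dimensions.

No

Vol (volume) has dimensions [L^3].
V (voltage) has dimensions [I^-1 L^2 M T^-3].
C (capacitance) has dimensions [I^2 L^-2 M^-1 T^4].

Left side: [I^2 L^-2 M^-1 T^4]
Right side: [I L M^-1 T^3]

The two sides have different dimensions, so the equation is NOT dimensionally consistent.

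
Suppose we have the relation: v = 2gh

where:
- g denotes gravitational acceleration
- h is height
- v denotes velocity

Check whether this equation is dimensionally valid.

No

g (gravitational acceleration) has dimensions [L T^-2].
h (height) has dimensions [L].
v (velocity) has dimensions [L T^-1].

Left side: [L T^-1]
Right side: [L^2 T^-2]

The two sides have different dimensions, so the equation is NOT dimensionally consistent.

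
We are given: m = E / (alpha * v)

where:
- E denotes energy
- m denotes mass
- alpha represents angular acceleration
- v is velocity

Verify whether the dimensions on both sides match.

No

E (energy) has dimensions [L^2 M T^-2].
m (mass) has dimensions [M].
alpha (angular acceleration) has dimensions [T^-2].
v (velocity) has dimensions [L T^-1].

Left side: [M]
Right side: [L M T]

The two sides have different dimensions, so the equation is NOT dimensionally consistent.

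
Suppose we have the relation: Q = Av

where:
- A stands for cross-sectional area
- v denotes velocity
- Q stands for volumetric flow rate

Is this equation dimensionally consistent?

Yes

A (cross-sectional area) has dimensions [L^2].
v (velocity) has dimensions [L T^-1].
Q (volumetric flow rate) has dimensions [L^3 T^-1].

Left side: [L^3 T^-1]
Right side: [L^3 T^-1]

Both sides have the same dimensions, so the equation is dimensionally consistent.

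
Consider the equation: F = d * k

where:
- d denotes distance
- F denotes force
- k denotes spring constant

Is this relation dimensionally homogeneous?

Yes

d (distance) has dimensions [L].
F (force) has dimensions [L M T^-2].
k (spring constant) has dimensions [M T^-2].

Left side: [L M T^-2]
Right side: [L M T^-2]

Both sides have the same dimensions, so the equation is dimensionally consistent.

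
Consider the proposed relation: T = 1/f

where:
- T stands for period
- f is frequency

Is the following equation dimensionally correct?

Yes

T (period) has dimensions [T].
f (frequency) has dimensions [T^-1].

Left side: [T]
Right side: [T]

Both sides have the same dimensions, so the equation is dimensionally consistent.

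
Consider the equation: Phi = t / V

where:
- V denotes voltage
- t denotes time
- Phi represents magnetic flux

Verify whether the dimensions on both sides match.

No

V (voltage) has dimensions [I^-1 L^2 M T^-3].
t (time) has dimensions [T].
Phi (magnetic flux) has dimensions [I^-1 L^2 M T^-2].

Left side: [I^-1 L^2 M T^-2]
Right side: [I L^-2 M^-1 T^4]

The two sides have different dimensions, so the equation is NOT dimensionally consistent.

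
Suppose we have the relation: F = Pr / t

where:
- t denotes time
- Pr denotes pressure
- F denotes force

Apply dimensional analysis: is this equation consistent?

No

t (time) has dimensions [T].
Pr (pressure) has dimensions [L^-1 M T^-2].
F (force) has dimensions [L M T^-2].

Left side: [L M T^-2]
Right side: [L^-1 M T^-3]

The two sides have different dimensions, so the equation is NOT dimensionally consistent.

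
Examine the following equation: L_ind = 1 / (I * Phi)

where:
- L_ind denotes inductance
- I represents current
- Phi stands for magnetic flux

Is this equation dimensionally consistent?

No

L_ind (inductance) has dimensions [I^-2 L^2 M T^-2].
I (current) has dimensions [I].
Phi (magnetic flux) has dimensions [I^-1 L^2 M T^-2].

Left side: [I^-2 L^2 M T^-2]
Right side: [L^-2 M^-1 T^2]

The two sides have different dimensions, so the equation is NOT dimensionally consistent.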